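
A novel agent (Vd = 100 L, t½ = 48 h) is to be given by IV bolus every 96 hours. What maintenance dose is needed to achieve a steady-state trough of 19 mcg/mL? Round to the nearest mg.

5700 mg

τ/t½ = 96/48 ≈ 2, so f = (1/2)^(96/48) ≈ 0.250000.
Cmin,ss = (D/Vd)·f/(1−f), so D = Cmin,ss·Vd·(1−f)/f.
D = 19 × 100 × (1−f)/f ≈ 19 × 100 × 3.00000 ≈ 5700.00 mg.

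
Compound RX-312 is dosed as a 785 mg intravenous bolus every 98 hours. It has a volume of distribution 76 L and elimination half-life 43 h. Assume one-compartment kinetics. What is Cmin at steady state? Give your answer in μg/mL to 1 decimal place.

Over one 98-h interval, 98/43 ≈ 2.2791 half-lives elapse, leaving f ≈ 0.2060 of each dose.
Accumulation ratio R = 1/(1 − f) ≈ 1/0.7940 ≈ 1.2594.
Each bolus raises the concentration by D/Vd = 785/76 ≈ 10.329 μg/mL.
Cmax,ss = C₀/(1 − f) ≈ 10.329/0.7940 ≈ 13.009 μg/mL.
One interval later, Cmin,ss = Cmax,ss·e^(−kτ) ≈ 13.009 × 0.2060 ≈ 2.680 μg/mL.

2.7 μg/mL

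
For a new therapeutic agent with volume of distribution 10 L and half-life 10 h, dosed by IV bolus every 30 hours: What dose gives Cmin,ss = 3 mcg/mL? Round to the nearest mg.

210 mg

τ/t½ = 30/10 ≈ 3, so f = (1/2)^(30/10) ≈ 0.125000.
Cmin,ss = (D/Vd)·f/(1−f), so D = Cmin,ss·Vd·(1−f)/f.
D = 3 × 10 × (1−f)/f ≈ 3 × 10 × 7.00000 ≈ 210.00 mg.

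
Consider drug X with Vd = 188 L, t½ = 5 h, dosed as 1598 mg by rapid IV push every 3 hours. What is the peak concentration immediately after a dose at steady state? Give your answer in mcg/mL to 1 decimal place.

25.0 mcg/mL

τ/t½ = 3/5 ≈ 0.6, so fraction remaining f = (1/2)^(3/5) ≈ 0.6598.
At steady state, accumulation factor R = 1/(1 − e^(−kτ)) ≈ 2.9394.
Single-dose peak C₀ = D/Vd = 1598/188 ≈ 8.500 mcg/mL.
Steady-state peak Cmax,ss = C₀·R ≈ 8.500 × 2.9394 ≈ 24.985 mcg/mL.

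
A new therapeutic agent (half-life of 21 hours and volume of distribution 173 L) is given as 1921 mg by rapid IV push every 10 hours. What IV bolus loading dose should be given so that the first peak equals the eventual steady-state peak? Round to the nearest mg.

6833 mg

f = (1/2)^(10/21) ≈ 0.718873; accumulation ratio R = 1/(1−f) ≈ 3.55711.
Loading dose to hit Cmax,ss on first dose: D_load = D_maint·R ≈ 1921 × 3.55711 ≈ 6833.21 mg.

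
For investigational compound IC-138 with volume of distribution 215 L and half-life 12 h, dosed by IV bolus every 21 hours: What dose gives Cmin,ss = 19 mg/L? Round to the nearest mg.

9655 mg

τ/t½ = 21/12 ≈ 1.75, so f = (1/2)^(21/12) ≈ 0.297302.
Cmin,ss = (D/Vd)·f/(1−f), so D = Cmin,ss·Vd·(1−f)/f.
D = 19 × 215 × (1−f)/f ≈ 19 × 215 × 2.36358 ≈ 9655.22 mg.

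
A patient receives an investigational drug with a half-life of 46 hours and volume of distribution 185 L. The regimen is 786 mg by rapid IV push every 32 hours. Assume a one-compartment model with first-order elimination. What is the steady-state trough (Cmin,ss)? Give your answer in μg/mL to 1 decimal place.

6.9 μg/mL

τ/t½ = 32/46 ≈ 0.69565, so fraction remaining f = (1/2)^(32/46) ≈ 0.6174.
Accumulation ratio R = 1/(1 − f) ≈ 1/0.3826 ≈ 2.6137.
Single-dose peak C₀ = D/Vd = 786/185 ≈ 4.249 μg/mL.
Steady-state peak Cmax,ss = C₀·R ≈ 4.249 × 2.6137 ≈ 11.106 μg/mL.
Steady-state trough Cmin,ss = Cmax,ss·f ≈ 11.106 × 0.6174 ≈ 6.857 μg/mL.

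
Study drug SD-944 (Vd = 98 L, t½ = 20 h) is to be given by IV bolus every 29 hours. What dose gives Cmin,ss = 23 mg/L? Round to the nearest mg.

τ/t½ = 29/20 ≈ 1.45, so f = (1/2)^(29/20) ≈ 0.366021.
Cmin,ss = (D/Vd)·f/(1−f), so D = Cmin,ss·Vd·(1−f)/f.
D = 23 × 98 × (1−f)/f ≈ 23 × 98 × 1.73208 ≈ 3904.11 mg.

3904 mg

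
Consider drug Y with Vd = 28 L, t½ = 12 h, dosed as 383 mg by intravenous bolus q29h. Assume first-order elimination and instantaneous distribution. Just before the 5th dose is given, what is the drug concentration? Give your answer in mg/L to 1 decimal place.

3.1 mg/L

f = (1/2)^(τ/t½) = (1/2)^(29/12) ≈ 0.1873.
C₀ = D/Vd = 383/28 ≈ 13.679 mg/L.
Before the 5th dose, 4 doses have been given. Superposition: Cmin = C₀·(f + f² + … + f^4).
≈ 13.679 × (0.1873 + 0.0351 + 0.0066 + 0.0012) ≈ 13.679 × 0.2302 ≈ 3.149 mg/L.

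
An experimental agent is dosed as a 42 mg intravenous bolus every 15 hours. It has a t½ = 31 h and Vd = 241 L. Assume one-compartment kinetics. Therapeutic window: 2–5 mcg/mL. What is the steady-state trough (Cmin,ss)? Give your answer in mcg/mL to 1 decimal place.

Over one 15-h interval, 15/31 ≈ 0.48387 half-lives elapse, leaving f ≈ 0.7151 of each dose.
Accumulation ratio R = 1/(1 − f) ≈ 1/0.2849 ≈ 3.5100.
Each bolus raises the concentration by D/Vd = 42/241 ≈ 0.174 mcg/mL.
Cmax,ss = C₀/(1 − f) ≈ 0.174/0.2849 ≈ 0.611 mcg/mL.
One interval later, Cmin,ss = Cmax,ss·e^(−kτ) ≈ 0.611 × 0.7151 ≈ 0.437 mcg/mL.
Trough 0.4 mcg/mL vs MEC 2 mcg/mL: subtherapeutic.

0.4 mcg/mL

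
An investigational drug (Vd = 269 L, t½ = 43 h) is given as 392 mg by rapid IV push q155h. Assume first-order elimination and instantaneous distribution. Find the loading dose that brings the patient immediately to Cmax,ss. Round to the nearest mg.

427 mg

f = (1/2)^(155/43) ≈ 0.082204; accumulation ratio R = 1/(1−f) ≈ 1.08957.
Loading dose to hit Cmax,ss on first dose: D_load = D_maint·R ≈ 392 × 1.08957 ≈ 427.11 mg.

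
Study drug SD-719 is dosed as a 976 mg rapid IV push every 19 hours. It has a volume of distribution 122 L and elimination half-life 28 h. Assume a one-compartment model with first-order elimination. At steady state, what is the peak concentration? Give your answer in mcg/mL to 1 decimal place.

Over one 19-h interval, 19/28 ≈ 0.67857 half-lives elapse, leaving f ≈ 0.6248 of each dose.
Accumulation ratio R = 1/(1 − f) ≈ 1/0.3752 ≈ 2.6652.
Single-dose peak C₀ = D/Vd = 976/122 ≈ 8.000 mcg/mL.
Steady-state peak Cmax,ss = C₀·R ≈ 8.000 × 2.6652 ≈ 21.322 mcg/mL.

21.3 mcg/mL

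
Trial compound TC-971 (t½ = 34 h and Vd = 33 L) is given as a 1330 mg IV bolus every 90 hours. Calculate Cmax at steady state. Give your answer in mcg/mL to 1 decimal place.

Over one 90-h interval, 90/34 ≈ 2.6471 half-lives elapse, leaving f ≈ 0.1596 of each dose.
Accumulation ratio R = 1/(1 − f) ≈ 1/0.8404 ≈ 1.1899.
Single-dose peak C₀ = D/Vd = 1330/33 ≈ 40.303 mcg/mL.
Cmax,ss = C₀/(1 − f) ≈ 40.303/0.8404 ≈ 47.957 mcg/mL.

48.0 mcg/mL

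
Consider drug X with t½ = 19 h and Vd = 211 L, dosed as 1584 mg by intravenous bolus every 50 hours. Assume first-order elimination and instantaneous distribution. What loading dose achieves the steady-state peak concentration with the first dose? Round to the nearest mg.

1889 mg

f = (1/2)^(50/19) ≈ 0.161367; accumulation ratio R = 1/(1−f) ≈ 1.19242.
Loading dose to hit Cmax,ss on first dose: D_load = D_maint·R ≈ 1584 × 1.19242 ≈ 1888.79 mg.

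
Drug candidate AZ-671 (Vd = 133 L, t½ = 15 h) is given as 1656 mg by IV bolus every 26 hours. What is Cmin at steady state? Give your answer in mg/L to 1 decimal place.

k = ln2/t½ = ln2/15 ≈ 0.046210 h⁻¹; fraction remaining f = e^(−kτ) = e^(−0.046210×26) ≈ 0.3008.
At steady state, accumulation factor R = 1/(1 − e^(−kτ)) ≈ 1.4302.
Each bolus raises the concentration by D/Vd = 1656/133 ≈ 12.451 mg/L.
Steady-state peak Cmax,ss = C₀·R ≈ 12.451 × 1.4302 ≈ 17.807 mg/L.
One interval later, Cmin,ss = Cmax,ss·e^(−kτ) ≈ 17.807 × 0.3008 ≈ 5.356 mg/L.

5.4 mg/L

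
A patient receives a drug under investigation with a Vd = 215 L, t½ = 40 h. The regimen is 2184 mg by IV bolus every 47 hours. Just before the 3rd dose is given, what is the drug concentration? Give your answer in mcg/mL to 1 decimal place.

6.5 mcg/mL

f = (1/2)^(τ/t½) = (1/2)^(47/40) ≈ 0.4429.
C₀ = D/Vd = 2184/215 ≈ 10.158 mcg/mL.
Before the 3rd dose, 2 doses have been given. Superposition: Cmin = C₀·(f + f²).
≈ 10.158 × (0.4429 + 0.1962) ≈ 10.158 × 0.6391 ≈ 6.492 mcg/mL.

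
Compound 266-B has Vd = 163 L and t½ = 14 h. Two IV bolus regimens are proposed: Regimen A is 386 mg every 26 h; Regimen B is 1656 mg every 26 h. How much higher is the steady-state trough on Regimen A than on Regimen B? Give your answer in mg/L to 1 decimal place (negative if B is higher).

-3.0 mg/L

Regimen A: f = (1/2)^(26/14) ≈ 0.2760; Cmin,ss = (386/163)·f/(1−f) ≈ 0.903 mg/L.
Regimen B: f = (1/2)^(26/14) ≈ 0.2760; Cmin,ss = (1656/163)·f/(1−f) ≈ 3.873 mg/L.
Difference ≈ 0.903 − 3.873 ≈ -2.970 mg/L.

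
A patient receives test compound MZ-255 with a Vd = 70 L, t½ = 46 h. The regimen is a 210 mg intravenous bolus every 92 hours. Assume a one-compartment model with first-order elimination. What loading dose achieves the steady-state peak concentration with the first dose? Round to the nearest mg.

280 mg

f = (1/2)^(92/46) ≈ 0.250000; accumulation ratio R = 1/(1−f) ≈ 1.33333.
Loading dose to hit Cmax,ss on first dose: D_load = D_maint·R ≈ 210 × 1.33333 ≈ 280.00 mg.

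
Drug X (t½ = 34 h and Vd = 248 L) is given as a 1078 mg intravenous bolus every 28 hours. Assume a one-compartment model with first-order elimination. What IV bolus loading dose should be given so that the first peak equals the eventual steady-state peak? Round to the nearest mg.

f = (1/2)^(28/34) ≈ 0.565058; accumulation ratio R = 1/(1−f) ≈ 2.29916.
Loading dose to hit Cmax,ss on first dose: D_load = D_maint·R ≈ 1078 × 2.29916 ≈ 2478.49 mg.

2478 mg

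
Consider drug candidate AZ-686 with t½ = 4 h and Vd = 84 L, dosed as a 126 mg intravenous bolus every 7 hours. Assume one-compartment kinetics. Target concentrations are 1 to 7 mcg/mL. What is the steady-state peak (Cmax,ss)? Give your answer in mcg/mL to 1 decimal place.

2.1 mcg/mL

Over one 7-h interval, 7/4 ≈ 1.75 half-lives elapse, leaving f ≈ 0.2973 of each dose.
At steady state, accumulation factor R = 1/(1 − e^(−kτ)) ≈ 1.4231.
Each bolus raises the concentration by D/Vd = 126/84 ≈ 1.500 mcg/mL.
Steady-state peak Cmax,ss = C₀·R ≈ 1.500 × 1.4231 ≈ 2.135 mcg/mL.
Peak 2.1 mcg/mL vs MTC 7 mcg/mL: below toxic threshold.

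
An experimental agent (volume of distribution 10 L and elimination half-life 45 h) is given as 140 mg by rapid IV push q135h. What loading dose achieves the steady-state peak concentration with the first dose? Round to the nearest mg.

f = (1/2)^(135/45) ≈ 0.125000; accumulation ratio R = 1/(1−f) ≈ 1.14286.
Loading dose to hit Cmax,ss on first dose: D_load = D_maint·R ≈ 140 × 1.14286 ≈ 160.00 mg.

160 mg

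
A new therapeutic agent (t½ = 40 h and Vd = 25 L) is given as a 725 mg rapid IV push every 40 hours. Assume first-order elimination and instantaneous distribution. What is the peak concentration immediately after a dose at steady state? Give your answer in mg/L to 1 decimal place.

58.0 mg/L

τ = 40 h = 1 half-life, so f = (1/2)^1 = 0.5.
At steady state, R = 1/(1 − 0.5) = 2/1.
Single-dose peak C₀ = D/Vd = 725/25 = 29 mg/L.
Steady-state peak Cmax,ss = C₀·R = 29 × 2/1 ≈ 58.000 mg/L.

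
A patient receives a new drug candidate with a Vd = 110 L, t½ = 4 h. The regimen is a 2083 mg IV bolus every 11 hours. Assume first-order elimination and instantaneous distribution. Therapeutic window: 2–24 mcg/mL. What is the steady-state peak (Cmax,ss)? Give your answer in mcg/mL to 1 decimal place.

τ/t½ = 11/4 ≈ 2.75, so fraction remaining f = (1/2)^(11/4) ≈ 0.1487.
At steady state, accumulation factor R = 1/(1 − e^(−kτ)) ≈ 1.1747.
Single-dose peak C₀ = D/Vd = 2083/110 ≈ 18.936 mcg/mL.
Cmax,ss = C₀/(1 − f) ≈ 18.936/0.8513 ≈ 22.244 mcg/mL.
Peak 22.2 mcg/mL vs MTC 24 mcg/mL: below toxic threshold.

22.2 mcg/mL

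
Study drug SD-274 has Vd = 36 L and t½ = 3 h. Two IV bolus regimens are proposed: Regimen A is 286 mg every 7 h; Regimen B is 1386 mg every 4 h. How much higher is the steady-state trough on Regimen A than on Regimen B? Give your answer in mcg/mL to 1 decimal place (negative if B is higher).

-23.4 mcg/mL

Regimen A: f = (1/2)^(7/3) ≈ 0.1984; Cmin,ss = (286/36)·f/(1−f) ≈ 1.966 mcg/mL.
Regimen B: f = (1/2)^(4/3) ≈ 0.3969; Cmin,ss = (1386/36)·f/(1−f) ≈ 25.337 mcg/mL.
Difference ≈ 1.966 − 25.337 ≈ -23.371 mcg/mL.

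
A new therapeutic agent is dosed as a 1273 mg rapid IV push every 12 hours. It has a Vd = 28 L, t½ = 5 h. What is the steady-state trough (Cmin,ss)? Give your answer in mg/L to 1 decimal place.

10.6 mg/L

τ/t½ = 12/5 ≈ 2.4, so fraction remaining f = (1/2)^(12/5) ≈ 0.1895.
Accumulation ratio R = 1/(1 − f) ≈ 1/0.8105 ≈ 1.2338.
Single-dose peak C₀ = D/Vd = 1273/28 ≈ 45.464 mg/L.
Steady-state peak Cmax,ss = C₀·R ≈ 45.464 × 1.2338 ≈ 56.093 mg/L.
One interval later, Cmin,ss = Cmax,ss·e^(−kτ) ≈ 56.093 × 0.1895 ≈ 10.630 mg/L.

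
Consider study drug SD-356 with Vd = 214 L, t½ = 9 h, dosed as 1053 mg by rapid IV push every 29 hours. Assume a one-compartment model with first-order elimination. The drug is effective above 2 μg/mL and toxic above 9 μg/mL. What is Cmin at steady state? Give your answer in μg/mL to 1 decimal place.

k = ln2/t½ = ln2/9 ≈ 0.077016 h⁻¹; fraction remaining f = e^(−kτ) = e^(−0.077016×29) ≈ 0.1072.
Each bolus raises the concentration by D/Vd = 1053/214 ≈ 4.921 μg/mL.
Steady-state trough Cmin,ss = C₀·f/(1−f) ≈ 4.921 × 0.1072/0.8928 ≈ 0.591 μg/mL.
Trough 0.6 μg/mL vs MEC 2 μg/mL: subtherapeutic.

0.6 μg/mL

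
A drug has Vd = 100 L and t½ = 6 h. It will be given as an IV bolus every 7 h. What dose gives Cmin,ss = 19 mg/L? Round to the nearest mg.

2365 mg

τ/t½ = 7/6 ≈ 1.1667, so f = (1/2)^(7/6) ≈ 0.445449.
Cmin,ss = (D/Vd)·f/(1−f), so D = Cmin,ss·Vd·(1−f)/f.
D = 19 × 100 × (1−f)/f ≈ 19 × 100 × 1.24493 ≈ 2365.37 mg.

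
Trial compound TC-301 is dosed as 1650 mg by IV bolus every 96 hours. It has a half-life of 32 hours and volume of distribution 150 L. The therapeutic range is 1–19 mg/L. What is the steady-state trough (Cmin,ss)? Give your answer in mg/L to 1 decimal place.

The dosing interval is 3 half-lives, so f = 2^(−3) = 0.125.
Accumulation ratio R = 1/(1 − f) = 1/0.875 = 8/7.
Single-dose peak C₀ = D/Vd = 1650/150 = 11 mg/L.
Steady-state peak Cmax,ss = C₀·R = 11 × 8/7 ≈ 12.571 mg/L.
Steady-state trough Cmin,ss = Cmax,ss·f ≈ 12.571 × 0.125 ≈ 1.571 mg/L.
Trough 1.6 mg/L vs MEC 1 mg/L: adequate.

1.6 mg/L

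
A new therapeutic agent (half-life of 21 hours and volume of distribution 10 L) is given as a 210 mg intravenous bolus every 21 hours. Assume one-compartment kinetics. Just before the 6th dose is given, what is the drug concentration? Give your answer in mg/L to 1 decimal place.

f = (1/2)^(τ/t½) = (1/2)^(21/21) ≈ 0.5000.
C₀ = D/Vd = 210/10 ≈ 21.000 mg/L.
Before the 6th dose, 5 doses have been given. Superposition: Cmin = C₀·(f + f² + … + f^5).
≈ 21.000 × (0.5000 + 0.2500 + 0.1250 + 0.0625 + 0.0313) ≈ 21.000 × 0.9688 ≈ 20.345 mg/L.

20.3 mg/L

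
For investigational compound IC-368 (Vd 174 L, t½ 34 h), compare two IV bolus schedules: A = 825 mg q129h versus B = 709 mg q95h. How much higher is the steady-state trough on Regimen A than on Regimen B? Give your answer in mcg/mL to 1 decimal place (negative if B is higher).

-0.3 mcg/mL

Regimen A: f = (1/2)^(129/34) ≈ 0.0721; Cmin,ss = (825/174)·f/(1−f) ≈ 0.368 mcg/mL.
Regimen B: f = (1/2)^(95/34) ≈ 0.1442; Cmin,ss = (709/174)·f/(1−f) ≈ 0.687 mcg/mL.
Difference ≈ 0.368 − 0.687 ≈ -0.319 mcg/mL.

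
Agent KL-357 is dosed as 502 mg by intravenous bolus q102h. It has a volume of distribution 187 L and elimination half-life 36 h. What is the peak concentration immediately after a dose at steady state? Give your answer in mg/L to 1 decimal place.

3.1 mg/L

τ/t½ = 102/36 ≈ 2.8333, so fraction remaining f = (1/2)^(102/36) ≈ 0.1403.
Accumulation ratio R = 1/(1 − f) ≈ 1/0.8597 ≈ 1.1632.
Each bolus raises the concentration by D/Vd = 502/187 ≈ 2.684 mg/L.
Steady-state peak Cmax,ss = C₀·R ≈ 2.684 × 1.1632 ≈ 3.122 mg/L.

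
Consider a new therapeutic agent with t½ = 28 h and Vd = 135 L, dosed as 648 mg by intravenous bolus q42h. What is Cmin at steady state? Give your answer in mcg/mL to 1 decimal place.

k = ln2/t½ = ln2/28 ≈ 0.024755 h⁻¹; fraction remaining f = e^(−kτ) = e^(−0.024755×42) ≈ 0.3536.
Single-dose peak C₀ = D/Vd = 648/135 ≈ 4.800 mcg/mL.
Steady-state trough Cmin,ss = C₀·f/(1−f) ≈ 4.800 × 0.3536/0.6464 ≈ 2.626 mcg/mL.

2.6 mcg/mL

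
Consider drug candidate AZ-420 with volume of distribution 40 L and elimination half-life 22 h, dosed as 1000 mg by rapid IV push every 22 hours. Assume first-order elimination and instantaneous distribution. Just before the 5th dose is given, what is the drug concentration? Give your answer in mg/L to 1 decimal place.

23.4 mg/L

f = (1/2)^(τ/t½) = (1/2)^(22/22) ≈ 0.5000.
C₀ = D/Vd = 1000/40 ≈ 25.000 mg/L.
Before the 5th dose, 4 doses have been given. Superposition: Cmin = C₀·(f + f² + … + f^4).
≈ 25.000 × (0.5000 + 0.2500 + 0.1250 + 0.0625) ≈ 25.000 × 0.9375 ≈ 23.438 mg/L.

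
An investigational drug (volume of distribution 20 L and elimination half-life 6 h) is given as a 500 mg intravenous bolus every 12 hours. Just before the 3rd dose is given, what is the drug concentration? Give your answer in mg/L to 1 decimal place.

7.8 mg/L

f = (1/2)^(τ/t½) = (1/2)^(12/6) ≈ 0.2500.
C₀ = D/Vd = 500/20 ≈ 25.000 mg/L.
Before the 3rd dose, 2 doses have been given. Superposition: Cmin = C₀·(f + f²).
≈ 25.000 × (0.2500 + 0.0625) ≈ 25.000 × 0.3125 ≈ 7.812 mg/L.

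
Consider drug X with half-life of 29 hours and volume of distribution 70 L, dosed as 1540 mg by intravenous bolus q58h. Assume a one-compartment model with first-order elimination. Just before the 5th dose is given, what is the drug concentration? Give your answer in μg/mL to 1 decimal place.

7.3 μg/mL

f = (1/2)^(τ/t½) = (1/2)^(58/29) ≈ 0.2500.
C₀ = D/Vd = 1540/70 ≈ 22.000 μg/mL.
Before the 5th dose, 4 doses have been given. Superposition: Cmin = C₀·(f + f² + … + f^4).
≈ 22.000 × (0.2500 + 0.0625 + 0.0156 + 0.0039) ≈ 22.000 × 0.3320 ≈ 7.304 μg/mL.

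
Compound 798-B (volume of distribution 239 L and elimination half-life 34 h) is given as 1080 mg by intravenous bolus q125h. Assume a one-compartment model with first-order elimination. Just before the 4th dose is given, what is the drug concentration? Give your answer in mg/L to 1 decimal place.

0.4 mg/L

f = (1/2)^(τ/t½) = (1/2)^(125/34) ≈ 0.0782.
C₀ = D/Vd = 1080/239 ≈ 4.519 mg/L.
Before the 4th dose, 3 doses have been given. Superposition: Cmin = C₀·(f + f² + … + f^3).
≈ 4.519 × (0.0782 + 0.0061 + 0.0005) ≈ 4.519 × 0.0848 ≈ 0.383 mg/L.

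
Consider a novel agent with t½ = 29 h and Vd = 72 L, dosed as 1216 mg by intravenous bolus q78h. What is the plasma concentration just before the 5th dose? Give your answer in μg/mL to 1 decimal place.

3.1 μg/mL

f = (1/2)^(τ/t½) = (1/2)^(78/29) ≈ 0.1550.
C₀ = D/Vd = 1216/72 ≈ 16.889 μg/mL.
Before the 5th dose, 4 doses have been given. Superposition: Cmin = C₀·(f + f² + … + f^4).
≈ 16.889 × (0.1550 + 0.0240 + 0.0037 + 0.0006) ≈ 16.889 × 0.1833 ≈ 3.096 μg/mL.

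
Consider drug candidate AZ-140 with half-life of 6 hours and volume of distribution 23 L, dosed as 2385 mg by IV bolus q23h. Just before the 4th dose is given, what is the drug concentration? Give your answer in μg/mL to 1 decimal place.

7.8 μg/mL

f = (1/2)^(τ/t½) = (1/2)^(23/6) ≈ 0.0702.
C₀ = D/Vd = 2385/23 ≈ 103.696 μg/mL.
Before the 4th dose, 3 doses have been given. Superposition: Cmin = C₀·(f + f² + … + f^3).
≈ 103.696 × (0.0702 + 0.0049 + 0.0003) ≈ 103.696 × 0.0754 ≈ 7.819 μg/mL.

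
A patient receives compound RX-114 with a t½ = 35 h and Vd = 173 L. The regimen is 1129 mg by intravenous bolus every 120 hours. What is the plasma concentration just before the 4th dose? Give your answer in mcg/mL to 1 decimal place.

0.7 mcg/mL

f = (1/2)^(τ/t½) = (1/2)^(120/35) ≈ 0.0929.
C₀ = D/Vd = 1129/173 ≈ 6.526 mcg/mL.
Before the 4th dose, 3 doses have been given. Superposition: Cmin = C₀·(f + f² + … + f^3).
≈ 6.526 × (0.0929 + 0.0086 + 0.0008) ≈ 6.526 × 0.1023 ≈ 0.668 mcg/mL.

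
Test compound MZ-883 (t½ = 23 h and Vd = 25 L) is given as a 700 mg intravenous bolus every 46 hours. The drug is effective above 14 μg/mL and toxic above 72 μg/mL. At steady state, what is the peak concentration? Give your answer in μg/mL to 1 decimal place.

37.3 μg/mL

The dosing interval is 2 half-lives, so f = 2^(−2) = 0.25.
At steady state, R = 1/(1 − 0.25) = 4/3.
Single-dose peak C₀ = D/Vd = 700/25 = 28 μg/mL.
Steady-state peak Cmax,ss = C₀·R = 28 × 4/3 ≈ 37.333 μg/mL.
Peak 37.3 μg/mL vs MTC 72 μg/mL: below toxic threshold.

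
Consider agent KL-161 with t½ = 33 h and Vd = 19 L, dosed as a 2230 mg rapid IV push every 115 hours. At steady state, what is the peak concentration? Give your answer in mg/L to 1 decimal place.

128.9 mg/L

k = ln2/t½ = ln2/33 ≈ 0.021004 h⁻¹; fraction remaining f = e^(−kτ) = e^(−0.021004×115) ≈ 0.0893.
At steady state, accumulation factor R = 1/(1 − e^(−kτ)) ≈ 1.0981.
Single-dose peak C₀ = D/Vd = 2230/19 ≈ 117.368 mg/L.
Steady-state peak Cmax,ss = C₀·R ≈ 117.368 × 1.0981 ≈ 128.882 mg/L.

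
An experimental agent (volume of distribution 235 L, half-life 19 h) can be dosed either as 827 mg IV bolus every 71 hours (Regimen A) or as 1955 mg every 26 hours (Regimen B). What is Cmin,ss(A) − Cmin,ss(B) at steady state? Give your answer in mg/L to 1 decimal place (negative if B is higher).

-5.0 mg/L

Regimen A: f = (1/2)^(71/19) ≈ 0.0750; Cmin,ss = (827/235)·f/(1−f) ≈ 0.285 mg/L.
Regimen B: f = (1/2)^(26/19) ≈ 0.3873; Cmin,ss = (1955/235)·f/(1−f) ≈ 5.259 mg/L.
Difference ≈ 0.285 − 5.259 ≈ -4.974 mg/L.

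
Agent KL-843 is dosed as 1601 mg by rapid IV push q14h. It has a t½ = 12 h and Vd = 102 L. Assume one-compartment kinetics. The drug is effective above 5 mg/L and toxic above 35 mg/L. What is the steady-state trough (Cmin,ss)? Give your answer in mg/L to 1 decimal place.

τ/t½ = 14/12 ≈ 1.1667, so fraction remaining f = (1/2)^(14/12) ≈ 0.4454.
Single-dose peak C₀ = D/Vd = 1601/102 ≈ 15.696 mg/L.
Steady-state trough Cmin,ss = C₀·f/(1−f) ≈ 15.696 × 0.4454/0.5546 ≈ 12.605 mg/L.
Trough 12.6 mg/L vs MEC 5 mg/L: adequate.

12.6 mg/L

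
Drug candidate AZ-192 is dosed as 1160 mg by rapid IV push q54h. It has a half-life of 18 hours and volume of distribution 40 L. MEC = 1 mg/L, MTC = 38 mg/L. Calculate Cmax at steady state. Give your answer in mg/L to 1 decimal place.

33.1 mg/L

τ = 54 h = 3 half-lives, so f = (1/2)^3 = 0.125.
Accumulation ratio R = 1/(1 − f) = 1/0.875 = 8/7.
Single-dose peak C₀ = D/Vd = 1160/40 = 29 mg/L.
Steady-state peak Cmax,ss = C₀·R = 29 × 8/7 ≈ 33.143 mg/L.
Peak 33.1 mg/L vs MTC 38 mg/L: below toxic threshold.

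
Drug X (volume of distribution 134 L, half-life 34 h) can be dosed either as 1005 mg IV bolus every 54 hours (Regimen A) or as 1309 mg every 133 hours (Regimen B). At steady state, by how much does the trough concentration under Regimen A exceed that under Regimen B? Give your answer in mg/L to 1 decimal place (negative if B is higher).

3.0 mg/L

Regimen A: f = (1/2)^(54/34) ≈ 0.3326; Cmin,ss = (1005/134)·f/(1−f) ≈ 3.738 mg/L.
Regimen B: f = (1/2)^(133/34) ≈ 0.0664; Cmin,ss = (1309/134)·f/(1−f) ≈ 0.695 mg/L.
Difference ≈ 3.738 − 0.695 ≈ 3.043 mg/L.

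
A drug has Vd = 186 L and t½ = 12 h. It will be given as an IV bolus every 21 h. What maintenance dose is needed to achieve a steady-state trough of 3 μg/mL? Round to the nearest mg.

τ/t½ = 21/12 ≈ 1.75, so f = (1/2)^(21/12) ≈ 0.297302.
Cmin,ss = (D/Vd)·f/(1−f), so D = Cmin,ss·Vd·(1−f)/f.
D = 3 × 186 × (1−f)/f ≈ 3 × 186 × 2.36358 ≈ 1318.88 mg.

1319 mg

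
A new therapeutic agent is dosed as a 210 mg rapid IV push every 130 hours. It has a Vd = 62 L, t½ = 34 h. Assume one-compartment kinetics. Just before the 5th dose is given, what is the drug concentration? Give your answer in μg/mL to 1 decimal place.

f = (1/2)^(τ/t½) = (1/2)^(130/34) ≈ 0.0706.
C₀ = D/Vd = 210/62 ≈ 3.387 μg/mL.
Before the 5th dose, 4 doses have been given. Superposition: Cmin = C₀·(f + f² + … + f^4).
≈ 3.387 × (0.0706 + 0.0050 + 0.0004 + 0.0000) ≈ 3.387 × 0.0760 ≈ 0.257 μg/mL.

0.3 μg/mL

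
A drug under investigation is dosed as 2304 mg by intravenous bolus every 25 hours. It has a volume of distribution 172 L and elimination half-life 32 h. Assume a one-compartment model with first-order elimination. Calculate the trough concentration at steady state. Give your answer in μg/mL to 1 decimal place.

τ/t½ = 25/32 ≈ 0.78125, so fraction remaining f = (1/2)^(25/32) ≈ 0.5819.
At steady state, accumulation factor R = 1/(1 − e^(−kτ)) ≈ 2.3918.
Each bolus raises the concentration by D/Vd = 2304/172 ≈ 13.395 μg/mL.
Cmax,ss = C₀/(1 − f) ≈ 13.395/0.4181 ≈ 32.038 μg/mL.
One interval later, Cmin,ss = Cmax,ss·e^(−kτ) ≈ 32.038 × 0.5819 ≈ 18.643 μg/mL.

18.6 μg/mL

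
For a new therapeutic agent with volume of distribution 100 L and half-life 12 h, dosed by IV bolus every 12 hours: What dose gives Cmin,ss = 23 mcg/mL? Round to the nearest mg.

τ/t½ = 12/12 ≈ 1, so f = (1/2)^(12/12) ≈ 0.500000.
Cmin,ss = (D/Vd)·f/(1−f), so D = Cmin,ss·Vd·(1−f)/f.
D = 23 × 100 × (1−f)/f ≈ 23 × 100 × 1.00000 ≈ 2300.00 mg.

2300 mg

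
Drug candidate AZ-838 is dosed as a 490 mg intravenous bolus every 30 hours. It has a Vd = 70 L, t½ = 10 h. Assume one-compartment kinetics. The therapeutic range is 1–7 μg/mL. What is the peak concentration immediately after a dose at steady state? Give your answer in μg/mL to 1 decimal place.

The dosing interval is 3 half-lives, so f = 2^(−3) = 0.125.
Accumulation ratio R = 1/(1 − f) = 1/0.875 = 8/7.
Single-dose peak C₀ = D/Vd = 490/70 = 7 μg/mL.
Steady-state peak Cmax,ss = C₀·R = 7 × 8/7 ≈ 8.000 μg/mL.
Peak 8.0 μg/mL vs MTC 7 μg/mL: exceeds toxic threshold.

8.0 μg/mL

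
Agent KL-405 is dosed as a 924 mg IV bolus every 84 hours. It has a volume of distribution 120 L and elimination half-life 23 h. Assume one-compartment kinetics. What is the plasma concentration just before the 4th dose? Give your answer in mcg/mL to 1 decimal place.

0.7 mcg/mL

f = (1/2)^(τ/t½) = (1/2)^(84/23) ≈ 0.0795.
C₀ = D/Vd = 924/120 ≈ 7.700 mcg/mL.
Before the 4th dose, 3 doses have been given. Superposition: Cmin = C₀·(f + f² + … + f^3).
≈ 7.700 × (0.0795 + 0.0063 + 0.0005) ≈ 7.700 × 0.0863 ≈ 0.665 mcg/mL.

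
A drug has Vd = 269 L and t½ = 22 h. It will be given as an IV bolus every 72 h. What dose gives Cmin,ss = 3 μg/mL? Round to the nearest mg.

τ/t½ = 72/22 ≈ 3.2727, so f = (1/2)^(72/22) ≈ 0.103469.
Cmin,ss = (D/Vd)·f/(1−f), so D = Cmin,ss·Vd·(1−f)/f.
D = 3 × 269 × (1−f)/f ≈ 3 × 269 × 8.66473 ≈ 6992.44 mg.

6992 mg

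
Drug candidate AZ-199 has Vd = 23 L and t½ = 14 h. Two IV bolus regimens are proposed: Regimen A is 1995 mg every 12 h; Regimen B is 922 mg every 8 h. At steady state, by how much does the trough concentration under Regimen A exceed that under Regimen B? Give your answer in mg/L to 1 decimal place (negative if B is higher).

24.4 mg/L

Regimen A: f = (1/2)^(12/14) ≈ 0.5520; Cmin,ss = (1995/23)·f/(1−f) ≈ 106.875 mg/L.
Regimen B: f = (1/2)^(8/14) ≈ 0.6730; Cmin,ss = (922/23)·f/(1−f) ≈ 82.503 mg/L.
Difference ≈ 106.875 − 82.503 ≈ 24.372 mg/L.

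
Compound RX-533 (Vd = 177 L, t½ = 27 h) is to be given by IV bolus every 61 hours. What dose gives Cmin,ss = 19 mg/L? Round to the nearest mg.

τ/t½ = 61/27 ≈ 2.2593, so f = (1/2)^(61/27) ≈ 0.208879.
Cmin,ss = (D/Vd)·f/(1−f), so D = Cmin,ss·Vd·(1−f)/f.
D = 19 × 177 × (1−f)/f ≈ 19 × 177 × 3.78746 ≈ 12737.23 mg.

12737 mg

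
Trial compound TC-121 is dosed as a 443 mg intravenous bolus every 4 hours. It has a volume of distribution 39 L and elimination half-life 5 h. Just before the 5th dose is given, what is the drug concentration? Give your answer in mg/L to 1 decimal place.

13.7 mg/L

f = (1/2)^(τ/t½) = (1/2)^(4/5) ≈ 0.5743.
C₀ = D/Vd = 443/39 ≈ 11.359 mg/L.
Before the 5th dose, 4 doses have been given. Superposition: Cmin = C₀·(f + f² + … + f^4).
≈ 11.359 × (0.5743 + 0.3298 + 0.1894 + 0.1088) ≈ 11.359 × 1.2023 ≈ 13.657 mg/L.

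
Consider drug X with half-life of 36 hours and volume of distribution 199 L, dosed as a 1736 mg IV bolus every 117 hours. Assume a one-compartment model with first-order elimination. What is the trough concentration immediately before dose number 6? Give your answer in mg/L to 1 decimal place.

f = (1/2)^(τ/t½) = (1/2)^(117/36) ≈ 0.1051.
C₀ = D/Vd = 1736/199 ≈ 8.724 mg/L.
Before the 6th dose, 5 doses have been given. Superposition: Cmin = C₀·(f + f² + … + f^5).
≈ 8.724 × (0.1051 + 0.0110 + 0.0012 + 0.0001 + 0.0000) ≈ 8.724 × 0.1174 ≈ 1.024 mg/L.

1.0 mg/L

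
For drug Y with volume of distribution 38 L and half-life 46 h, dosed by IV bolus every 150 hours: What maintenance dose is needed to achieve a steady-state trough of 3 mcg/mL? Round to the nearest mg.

τ/t½ = 150/46 ≈ 3.2609, so f = (1/2)^(150/46) ≈ 0.104323.
Cmin,ss = (D/Vd)·f/(1−f), so D = Cmin,ss·Vd·(1−f)/f.
D = 3 × 38 × (1−f)/f ≈ 3 × 38 × 8.58561 ≈ 978.76 mg.

979 mg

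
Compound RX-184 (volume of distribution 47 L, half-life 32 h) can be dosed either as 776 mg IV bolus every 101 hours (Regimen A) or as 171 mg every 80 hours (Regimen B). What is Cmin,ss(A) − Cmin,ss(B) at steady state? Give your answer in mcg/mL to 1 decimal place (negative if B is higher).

1.3 mcg/mL

Regimen A: f = (1/2)^(101/32) ≈ 0.1122; Cmin,ss = (776/47)·f/(1−f) ≈ 2.087 mcg/mL.
Regimen B: f = (1/2)^(80/32) ≈ 0.1768; Cmin,ss = (171/47)·f/(1−f) ≈ 0.781 mcg/mL.
Difference ≈ 2.087 − 0.781 ≈ 1.306 mcg/mL.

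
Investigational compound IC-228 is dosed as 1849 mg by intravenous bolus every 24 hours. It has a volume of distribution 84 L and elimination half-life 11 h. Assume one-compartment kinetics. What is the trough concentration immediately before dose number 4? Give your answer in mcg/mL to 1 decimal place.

f = (1/2)^(τ/t½) = (1/2)^(24/11) ≈ 0.2204.
C₀ = D/Vd = 1849/84 ≈ 22.012 mcg/mL.
Before the 4th dose, 3 doses have been given. Superposition: Cmin = C₀·(f + f² + … + f^3).
≈ 22.012 × (0.2204 + 0.0486 + 0.0107) ≈ 22.012 × 0.2797 ≈ 6.157 mcg/mL.

6.2 mcg/mL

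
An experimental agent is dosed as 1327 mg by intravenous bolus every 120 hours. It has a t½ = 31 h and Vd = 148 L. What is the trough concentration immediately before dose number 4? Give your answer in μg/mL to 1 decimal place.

0.7 μg/mL

f = (1/2)^(τ/t½) = (1/2)^(120/31) ≈ 0.0683.
C₀ = D/Vd = 1327/148 ≈ 8.966 μg/mL.
Before the 4th dose, 3 doses have been given. Superposition: Cmin = C₀·(f + f² + … + f^3).
≈ 8.966 × (0.0683 + 0.0047 + 0.0003) ≈ 8.966 × 0.0733 ≈ 0.657 μg/mL.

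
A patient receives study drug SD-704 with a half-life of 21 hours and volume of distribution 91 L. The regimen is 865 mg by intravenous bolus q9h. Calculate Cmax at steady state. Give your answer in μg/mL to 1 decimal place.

37.0 μg/mL

Over one 9-h interval, 9/21 ≈ 0.42857 half-lives elapse, leaving f ≈ 0.7430 of each dose.
At steady state, accumulation factor R = 1/(1 − e^(−kτ)) ≈ 3.8911.
Single-dose peak C₀ = D/Vd = 865/91 ≈ 9.505 μg/mL.
Steady-state peak Cmax,ss = C₀·R ≈ 9.505 × 3.8911 ≈ 36.985 μg/mL.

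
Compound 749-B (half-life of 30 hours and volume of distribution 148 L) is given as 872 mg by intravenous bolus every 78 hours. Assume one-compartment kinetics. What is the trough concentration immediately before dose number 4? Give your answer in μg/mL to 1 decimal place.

f = (1/2)^(τ/t½) = (1/2)^(78/30) ≈ 0.1649.
C₀ = D/Vd = 872/148 ≈ 5.892 μg/mL.
Before the 4th dose, 3 doses have been given. Superposition: Cmin = C₀·(f + f² + … + f^3).
≈ 5.892 × (0.1649 + 0.0272 + 0.0045) ≈ 5.892 × 0.1966 ≈ 1.158 μg/mL.

1.2 μg/mL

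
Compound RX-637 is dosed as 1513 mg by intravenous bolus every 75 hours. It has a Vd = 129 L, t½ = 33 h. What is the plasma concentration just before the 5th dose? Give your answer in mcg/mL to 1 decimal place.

f = (1/2)^(τ/t½) = (1/2)^(75/33) ≈ 0.2069.
C₀ = D/Vd = 1513/129 ≈ 11.729 mcg/mL.
Before the 5th dose, 4 doses have been given. Superposition: Cmin = C₀·(f + f² + … + f^4).
≈ 11.729 × (0.2069 + 0.0428 + 0.0089 + 0.0018) ≈ 11.729 × 0.2604 ≈ 3.054 mcg/mL.

3.1 mcg/mL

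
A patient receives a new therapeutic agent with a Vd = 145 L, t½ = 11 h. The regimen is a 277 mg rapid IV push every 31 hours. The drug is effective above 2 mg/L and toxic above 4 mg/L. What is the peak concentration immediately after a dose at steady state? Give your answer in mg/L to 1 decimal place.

k = ln2/t½ = ln2/11 ≈ 0.063013 h⁻¹; fraction remaining f = e^(−kτ) = e^(−0.063013×31) ≈ 0.1418.
At steady state, accumulation factor R = 1/(1 − e^(−kτ)) ≈ 1.1652.
Each bolus raises the concentration by D/Vd = 277/145 ≈ 1.910 mg/L.
Cmax,ss = C₀/(1 − f) ≈ 1.910/0.8582 ≈ 2.226 mg/L.
Peak 2.2 mg/L vs MTC 4 mg/L: below toxic threshold.

2.2 mg/L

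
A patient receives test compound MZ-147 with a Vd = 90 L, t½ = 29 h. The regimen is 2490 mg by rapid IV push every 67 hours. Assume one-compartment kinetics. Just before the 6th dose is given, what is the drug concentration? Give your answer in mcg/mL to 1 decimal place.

7.0 mcg/mL

f = (1/2)^(τ/t½) = (1/2)^(67/29) ≈ 0.2016.
C₀ = D/Vd = 2490/90 ≈ 27.667 mcg/mL.
Before the 6th dose, 5 doses have been given. Superposition: Cmin = C₀·(f + f² + … + f^5).
≈ 27.667 × (0.2016 + 0.0406 + 0.0082 + 0.0017 + 0.0003) ≈ 27.667 × 0.2524 ≈ 6.983 mcg/mL.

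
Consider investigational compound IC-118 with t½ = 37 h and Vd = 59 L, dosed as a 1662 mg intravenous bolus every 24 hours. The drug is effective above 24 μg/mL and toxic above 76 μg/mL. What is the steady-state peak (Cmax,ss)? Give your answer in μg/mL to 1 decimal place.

77.8 μg/mL

Over one 24-h interval, 24/37 ≈ 0.64865 half-lives elapse, leaving f ≈ 0.6379 of each dose.
Accumulation ratio R = 1/(1 − f) ≈ 1/0.3621 ≈ 2.7617.
Each bolus raises the concentration by D/Vd = 1662/59 ≈ 28.169 μg/mL.
Steady-state peak Cmax,ss = C₀·R ≈ 28.169 × 2.7617 ≈ 77.794 μg/mL.
Peak 77.8 μg/mL vs MTC 76 μg/mL: exceeds toxic threshold.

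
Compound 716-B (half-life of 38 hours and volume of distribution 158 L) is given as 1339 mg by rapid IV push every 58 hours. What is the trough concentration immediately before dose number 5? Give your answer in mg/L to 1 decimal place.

4.4 mg/L

f = (1/2)^(τ/t½) = (1/2)^(58/38) ≈ 0.3472.
C₀ = D/Vd = 1339/158 ≈ 8.475 mg/L.
Before the 5th dose, 4 doses have been given. Superposition: Cmin = C₀·(f + f² + … + f^4).
≈ 8.475 × (0.3472 + 0.1205 + 0.0419 + 0.0145) ≈ 8.475 × 0.5241 ≈ 4.442 mg/L.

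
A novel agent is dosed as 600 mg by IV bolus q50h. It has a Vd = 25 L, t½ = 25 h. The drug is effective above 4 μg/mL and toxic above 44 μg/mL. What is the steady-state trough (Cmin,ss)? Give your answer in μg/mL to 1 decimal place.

8.0 μg/mL

τ = 50 h = 2 half-lives, so f = (1/2)^2 = 0.25.
At steady state, R = 1/(1 − 0.25) = 4/3.
Single-dose peak C₀ = D/Vd = 600/25 = 24 μg/mL.
Steady-state peak Cmax,ss = C₀·R = 24 × 4/3 ≈ 32.000 μg/mL.
Steady-state trough Cmin,ss = Cmax,ss·f ≈ 32.000 × 0.25 ≈ 8.000 μg/mL.
Trough 8.0 μg/mL vs MEC 4 μg/mL: adequate.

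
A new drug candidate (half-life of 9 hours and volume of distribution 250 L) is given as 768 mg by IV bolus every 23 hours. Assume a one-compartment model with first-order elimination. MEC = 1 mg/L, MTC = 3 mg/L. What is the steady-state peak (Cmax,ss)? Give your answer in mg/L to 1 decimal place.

3.7 mg/L

Over one 23-h interval, 23/9 ≈ 2.5556 half-lives elapse, leaving f ≈ 0.1701 of each dose.
Accumulation ratio R = 1/(1 − f) ≈ 1/0.8299 ≈ 1.2050.
Single-dose peak C₀ = D/Vd = 768/250 ≈ 3.072 mg/L.
Steady-state peak Cmax,ss = C₀·R ≈ 3.072 × 1.2050 ≈ 3.702 mg/L.
Peak 3.7 mg/L vs MTC 3 mg/L: exceeds toxic threshold.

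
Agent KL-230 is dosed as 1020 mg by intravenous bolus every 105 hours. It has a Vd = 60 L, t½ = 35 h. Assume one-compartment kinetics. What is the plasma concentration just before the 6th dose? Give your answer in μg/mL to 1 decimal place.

f = (1/2)^(τ/t½) = (1/2)^(105/35) ≈ 0.1250.
C₀ = D/Vd = 1020/60 ≈ 17.000 μg/mL.
Before the 6th dose, 5 doses have been given. Superposition: Cmin = C₀·(f + f² + … + f^5).
≈ 17.000 × (0.1250 + 0.0156 + 0.0020 + 0.0002 + 0.0000) ≈ 17.000 × 0.1428 ≈ 2.428 μg/mL.

2.4 μg/mL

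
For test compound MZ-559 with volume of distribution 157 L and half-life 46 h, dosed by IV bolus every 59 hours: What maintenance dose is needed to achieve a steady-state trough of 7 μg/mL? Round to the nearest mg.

1575 mg

τ/t½ = 59/46 ≈ 1.2826, so f = (1/2)^(59/46) ≈ 0.411052.
Cmin,ss = (D/Vd)·f/(1−f), so D = Cmin,ss·Vd·(1−f)/f.
D = 7 × 157 × (1−f)/f ≈ 7 × 157 × 1.43278 ≈ 1574.63 mg.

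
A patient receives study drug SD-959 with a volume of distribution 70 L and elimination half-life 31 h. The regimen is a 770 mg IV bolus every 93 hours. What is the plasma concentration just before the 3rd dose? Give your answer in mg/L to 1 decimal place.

f = (1/2)^(τ/t½) = (1/2)^(93/31) ≈ 0.1250.
C₀ = D/Vd = 770/70 ≈ 11.000 mg/L.
Before the 3rd dose, 2 doses have been given. Superposition: Cmin = C₀·(f + f²).
≈ 11.000 × (0.1250 + 0.0156) ≈ 11.000 × 0.1406 ≈ 1.547 mg/L.

1.5 mg/L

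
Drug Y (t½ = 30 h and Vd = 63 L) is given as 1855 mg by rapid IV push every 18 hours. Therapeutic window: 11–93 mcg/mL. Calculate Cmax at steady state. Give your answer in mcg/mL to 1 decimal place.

τ/t½ = 18/30 ≈ 0.6, so fraction remaining f = (1/2)^(18/30) ≈ 0.6598.
At steady state, accumulation factor R = 1/(1 − e^(−kτ)) ≈ 2.9394.
Each bolus raises the concentration by D/Vd = 1855/63 ≈ 29.444 mcg/mL.
Cmax,ss = C₀/(1 − f) ≈ 29.444/0.3402 ≈ 86.549 mcg/mL.
Peak 86.5 mcg/mL vs MTC 93 mcg/mL: below toxic threshold.

86.5 mcg/mL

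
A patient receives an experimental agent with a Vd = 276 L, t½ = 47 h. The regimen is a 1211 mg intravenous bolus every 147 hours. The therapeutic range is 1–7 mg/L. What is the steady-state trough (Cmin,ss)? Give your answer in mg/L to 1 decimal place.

0.6 mg/L

Over one 147-h interval, 147/47 ≈ 3.1277 half-lives elapse, leaving f ≈ 0.1144 of each dose.
Each bolus raises the concentration by D/Vd = 1211/276 ≈ 4.388 mg/L.
Steady-state trough Cmin,ss = C₀·f/(1−f) ≈ 4.388 × 0.1144/0.8856 ≈ 0.567 mg/L.
Trough 0.6 mg/L vs MEC 1 mg/L: subtherapeutic.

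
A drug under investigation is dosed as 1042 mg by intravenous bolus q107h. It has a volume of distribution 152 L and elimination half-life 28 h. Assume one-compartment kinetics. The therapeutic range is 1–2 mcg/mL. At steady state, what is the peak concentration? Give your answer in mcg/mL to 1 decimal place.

7.4 mcg/mL

k = ln2/t½ = ln2/28 ≈ 0.024755 h⁻¹; fraction remaining f = e^(−kτ) = e^(−0.024755×107) ≈ 0.0707.
Accumulation ratio R = 1/(1 − f) ≈ 1/0.9293 ≈ 1.0761.
Single-dose peak C₀ = D/Vd = 1042/152 ≈ 6.855 mcg/mL.
Steady-state peak Cmax,ss = C₀·R ≈ 6.855 × 1.0761 ≈ 7.377 mcg/mL.
Peak 7.4 mcg/mL vs MTC 2 mcg/mL: exceeds toxic threshold.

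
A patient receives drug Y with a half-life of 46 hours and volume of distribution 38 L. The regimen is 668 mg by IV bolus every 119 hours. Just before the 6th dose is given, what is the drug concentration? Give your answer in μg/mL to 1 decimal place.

f = (1/2)^(τ/t½) = (1/2)^(119/46) ≈ 0.1664.
C₀ = D/Vd = 668/38 ≈ 17.579 μg/mL.
Before the 6th dose, 5 doses have been given. Superposition: Cmin = C₀·(f + f² + … + f^5).
≈ 17.579 × (0.1664 + 0.0277 + 0.0046 + 0.0008 + 0.0001) ≈ 17.579 × 0.1996 ≈ 3.509 μg/mL.

3.5 μg/mL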